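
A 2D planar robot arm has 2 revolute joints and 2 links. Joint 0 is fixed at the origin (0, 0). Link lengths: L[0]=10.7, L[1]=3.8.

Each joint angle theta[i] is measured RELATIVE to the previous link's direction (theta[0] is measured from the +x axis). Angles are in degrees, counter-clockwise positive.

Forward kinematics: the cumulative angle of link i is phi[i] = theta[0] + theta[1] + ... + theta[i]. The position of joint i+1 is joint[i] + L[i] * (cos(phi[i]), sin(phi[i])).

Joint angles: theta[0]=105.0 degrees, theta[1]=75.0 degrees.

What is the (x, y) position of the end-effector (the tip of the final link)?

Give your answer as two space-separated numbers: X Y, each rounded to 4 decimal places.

joint[0] = (0.0000, 0.0000)  (base)
link 0: phi[0] = 105 = 105 deg
  cos(105 deg) = -0.2588, sin(105 deg) = 0.9659
  joint[1] = (0.0000, 0.0000) + 10.7 * (-0.2588, 0.9659) = (0.0000 + -2.7694, 0.0000 + 10.3354) = (-2.7694, 10.3354)
link 1: phi[1] = 105 + 75 = 180 deg
  cos(180 deg) = -1.0000, sin(180 deg) = 0.0000
  joint[2] = (-2.7694, 10.3354) + 3.8 * (-1.0000, 0.0000) = (-2.7694 + -3.8000, 10.3354 + 0.0000) = (-6.5694, 10.3354)
End effector: (-6.5694, 10.3354)

Answer: -6.5694 10.3354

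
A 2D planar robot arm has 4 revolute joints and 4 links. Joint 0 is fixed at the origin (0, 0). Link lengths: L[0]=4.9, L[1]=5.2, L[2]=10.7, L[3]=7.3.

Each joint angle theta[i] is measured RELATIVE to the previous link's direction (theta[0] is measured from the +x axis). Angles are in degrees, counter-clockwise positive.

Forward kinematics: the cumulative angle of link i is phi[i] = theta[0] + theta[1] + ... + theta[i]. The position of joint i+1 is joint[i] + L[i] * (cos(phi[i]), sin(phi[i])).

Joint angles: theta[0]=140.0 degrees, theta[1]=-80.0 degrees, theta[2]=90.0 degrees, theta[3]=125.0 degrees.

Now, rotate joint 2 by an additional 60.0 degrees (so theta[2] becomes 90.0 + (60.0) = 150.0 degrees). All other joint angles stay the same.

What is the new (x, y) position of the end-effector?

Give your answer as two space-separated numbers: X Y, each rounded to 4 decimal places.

joint[0] = (0.0000, 0.0000)  (base)
link 0: phi[0] = 140 = 140 deg
  cos(140 deg) = -0.7660, sin(140 deg) = 0.6428
  joint[1] = (0.0000, 0.0000) + 4.9 * (-0.7660, 0.6428) = (0.0000 + -3.7536, 0.0000 + 3.1497) = (-3.7536, 3.1497)
link 1: phi[1] = 140 + -80 = 60 deg
  cos(60 deg) = 0.5000, sin(60 deg) = 0.8660
  joint[2] = (-3.7536, 3.1497) + 5.2 * (0.5000, 0.8660) = (-3.7536 + 2.6000, 3.1497 + 4.5033) = (-1.1536, 7.6530)
link 2: phi[2] = 140 + -80 + 150 = 210 deg
  cos(210 deg) = -0.8660, sin(210 deg) = -0.5000
  joint[3] = (-1.1536, 7.6530) + 10.7 * (-0.8660, -0.5000) = (-1.1536 + -9.2665, 7.6530 + -5.3500) = (-10.4201, 2.3030)
link 3: phi[3] = 140 + -80 + 150 + 125 = 335 deg
  cos(335 deg) = 0.9063, sin(335 deg) = -0.4226
  joint[4] = (-10.4201, 2.3030) + 7.3 * (0.9063, -0.4226) = (-10.4201 + 6.6160, 2.3030 + -3.0851) = (-3.8040, -0.7821)
End effector: (-3.8040, -0.7821)

Answer: -3.8040 -0.7821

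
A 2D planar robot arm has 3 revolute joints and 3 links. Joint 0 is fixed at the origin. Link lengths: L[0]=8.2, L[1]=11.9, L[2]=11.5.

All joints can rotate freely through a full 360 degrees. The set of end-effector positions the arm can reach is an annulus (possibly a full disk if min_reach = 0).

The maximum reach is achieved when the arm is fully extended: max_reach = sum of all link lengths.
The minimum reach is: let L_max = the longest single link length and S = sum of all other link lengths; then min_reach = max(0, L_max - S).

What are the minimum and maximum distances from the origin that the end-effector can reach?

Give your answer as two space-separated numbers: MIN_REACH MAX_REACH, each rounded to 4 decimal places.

Link lengths: [8.2, 11.9, 11.5]
max_reach = 8.2 + 11.9 + 11.5 = 31.6
L_max = max([8.2, 11.9, 11.5]) = 11.9
S (sum of others) = 31.6 - 11.9 = 19.7
min_reach = max(0, 11.9 - 19.7) = max(0, -7.8) = 0

Answer: 0.0000 31.6000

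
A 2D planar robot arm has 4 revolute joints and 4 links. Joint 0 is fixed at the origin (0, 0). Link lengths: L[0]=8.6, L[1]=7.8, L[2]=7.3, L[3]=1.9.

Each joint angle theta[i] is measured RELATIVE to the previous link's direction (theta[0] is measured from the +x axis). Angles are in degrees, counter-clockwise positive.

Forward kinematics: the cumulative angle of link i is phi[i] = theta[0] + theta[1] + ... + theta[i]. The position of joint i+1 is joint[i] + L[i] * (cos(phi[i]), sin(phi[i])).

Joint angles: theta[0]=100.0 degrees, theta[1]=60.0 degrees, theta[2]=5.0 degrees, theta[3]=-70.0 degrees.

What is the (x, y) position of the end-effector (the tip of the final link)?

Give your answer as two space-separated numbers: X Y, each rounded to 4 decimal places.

joint[0] = (0.0000, 0.0000)  (base)
link 0: phi[0] = 100 = 100 deg
  cos(100 deg) = -0.1736, sin(100 deg) = 0.9848
  joint[1] = (0.0000, 0.0000) + 8.6 * (-0.1736, 0.9848) = (0.0000 + -1.4934, 0.0000 + 8.4693) = (-1.4934, 8.4693)
link 1: phi[1] = 100 + 60 = 160 deg
  cos(160 deg) = -0.9397, sin(160 deg) = 0.3420
  joint[2] = (-1.4934, 8.4693) + 7.8 * (-0.9397, 0.3420) = (-1.4934 + -7.3296, 8.4693 + 2.6678) = (-8.8230, 11.1371)
link 2: phi[2] = 100 + 60 + 5 = 165 deg
  cos(165 deg) = -0.9659, sin(165 deg) = 0.2588
  joint[3] = (-8.8230, 11.1371) + 7.3 * (-0.9659, 0.2588) = (-8.8230 + -7.0513, 11.1371 + 1.8894) = (-15.8742, 13.0265)
link 3: phi[3] = 100 + 60 + 5 + -70 = 95 deg
  cos(95 deg) = -0.0872, sin(95 deg) = 0.9962
  joint[4] = (-15.8742, 13.0265) + 1.9 * (-0.0872, 0.9962) = (-15.8742 + -0.1656, 13.0265 + 1.8928) = (-16.0398, 14.9193)
End effector: (-16.0398, 14.9193)

Answer: -16.0398 14.9193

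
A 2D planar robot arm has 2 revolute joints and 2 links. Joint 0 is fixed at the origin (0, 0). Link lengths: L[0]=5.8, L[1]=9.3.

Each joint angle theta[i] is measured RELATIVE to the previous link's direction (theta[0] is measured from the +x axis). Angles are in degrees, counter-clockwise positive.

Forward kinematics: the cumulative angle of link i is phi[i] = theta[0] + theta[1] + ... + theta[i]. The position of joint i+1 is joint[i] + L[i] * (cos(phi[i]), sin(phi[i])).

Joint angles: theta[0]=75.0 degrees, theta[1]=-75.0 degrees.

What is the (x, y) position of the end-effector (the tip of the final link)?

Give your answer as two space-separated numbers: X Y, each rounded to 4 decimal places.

Answer: 10.8012 5.6024

Derivation:
joint[0] = (0.0000, 0.0000)  (base)
link 0: phi[0] = 75 = 75 deg
  cos(75 deg) = 0.2588, sin(75 deg) = 0.9659
  joint[1] = (0.0000, 0.0000) + 5.8 * (0.2588, 0.9659) = (0.0000 + 1.5012, 0.0000 + 5.6024) = (1.5012, 5.6024)
link 1: phi[1] = 75 + -75 = 0 deg
  cos(0 deg) = 1.0000, sin(0 deg) = 0.0000
  joint[2] = (1.5012, 5.6024) + 9.3 * (1.0000, 0.0000) = (1.5012 + 9.3000, 5.6024 + 0.0000) = (10.8012, 5.6024)
End effector: (10.8012, 5.6024)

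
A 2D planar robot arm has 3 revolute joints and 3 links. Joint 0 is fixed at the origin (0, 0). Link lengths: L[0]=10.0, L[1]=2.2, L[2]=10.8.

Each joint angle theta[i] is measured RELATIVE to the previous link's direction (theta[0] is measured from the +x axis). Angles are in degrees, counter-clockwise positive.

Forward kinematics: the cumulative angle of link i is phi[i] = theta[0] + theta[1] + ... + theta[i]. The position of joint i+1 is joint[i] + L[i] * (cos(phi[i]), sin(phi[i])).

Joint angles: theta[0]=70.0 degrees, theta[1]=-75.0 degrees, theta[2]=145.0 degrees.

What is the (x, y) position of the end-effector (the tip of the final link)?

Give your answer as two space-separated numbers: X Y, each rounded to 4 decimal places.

joint[0] = (0.0000, 0.0000)  (base)
link 0: phi[0] = 70 = 70 deg
  cos(70 deg) = 0.3420, sin(70 deg) = 0.9397
  joint[1] = (0.0000, 0.0000) + 10 * (0.3420, 0.9397) = (0.0000 + 3.4202, 0.0000 + 9.3969) = (3.4202, 9.3969)
link 1: phi[1] = 70 + -75 = -5 deg
  cos(-5 deg) = 0.9962, sin(-5 deg) = -0.0872
  joint[2] = (3.4202, 9.3969) + 2.2 * (0.9962, -0.0872) = (3.4202 + 2.1916, 9.3969 + -0.1917) = (5.6118, 9.2052)
link 2: phi[2] = 70 + -75 + 145 = 140 deg
  cos(140 deg) = -0.7660, sin(140 deg) = 0.6428
  joint[3] = (5.6118, 9.2052) + 10.8 * (-0.7660, 0.6428) = (5.6118 + -8.2733, 9.2052 + 6.9421) = (-2.6615, 16.1473)
End effector: (-2.6615, 16.1473)

Answer: -2.6615 16.1473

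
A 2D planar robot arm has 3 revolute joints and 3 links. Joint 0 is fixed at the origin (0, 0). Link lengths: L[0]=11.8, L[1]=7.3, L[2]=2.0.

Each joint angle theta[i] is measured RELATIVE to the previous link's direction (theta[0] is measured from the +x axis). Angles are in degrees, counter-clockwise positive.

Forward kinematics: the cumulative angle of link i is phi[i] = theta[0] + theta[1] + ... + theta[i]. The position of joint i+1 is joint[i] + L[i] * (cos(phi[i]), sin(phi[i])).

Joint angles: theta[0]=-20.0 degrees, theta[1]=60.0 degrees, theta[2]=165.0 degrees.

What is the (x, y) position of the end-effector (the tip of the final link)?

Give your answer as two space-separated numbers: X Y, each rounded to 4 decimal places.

Answer: 14.8679 -0.1887

Derivation:
joint[0] = (0.0000, 0.0000)  (base)
link 0: phi[0] = -20 = -20 deg
  cos(-20 deg) = 0.9397, sin(-20 deg) = -0.3420
  joint[1] = (0.0000, 0.0000) + 11.8 * (0.9397, -0.3420) = (0.0000 + 11.0884, 0.0000 + -4.0358) = (11.0884, -4.0358)
link 1: phi[1] = -20 + 60 = 40 deg
  cos(40 deg) = 0.7660, sin(40 deg) = 0.6428
  joint[2] = (11.0884, -4.0358) + 7.3 * (0.7660, 0.6428) = (11.0884 + 5.5921, -4.0358 + 4.6923) = (16.6805, 0.6565)
link 2: phi[2] = -20 + 60 + 165 = 205 deg
  cos(205 deg) = -0.9063, sin(205 deg) = -0.4226
  joint[3] = (16.6805, 0.6565) + 2 * (-0.9063, -0.4226) = (16.6805 + -1.8126, 0.6565 + -0.8452) = (14.8679, -0.1887)
End effector: (14.8679, -0.1887)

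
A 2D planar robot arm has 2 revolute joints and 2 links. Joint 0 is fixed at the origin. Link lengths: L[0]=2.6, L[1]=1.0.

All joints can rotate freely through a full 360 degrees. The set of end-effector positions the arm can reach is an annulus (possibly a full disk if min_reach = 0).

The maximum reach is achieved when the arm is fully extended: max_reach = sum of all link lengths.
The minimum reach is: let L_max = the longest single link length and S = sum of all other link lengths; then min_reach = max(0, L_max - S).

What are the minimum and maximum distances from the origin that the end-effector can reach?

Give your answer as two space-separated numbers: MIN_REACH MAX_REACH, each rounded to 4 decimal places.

Answer: 1.6000 3.6000

Derivation:
Link lengths: [2.6, 1.0]
max_reach = 2.6 + 1 = 3.6
L_max = max([2.6, 1.0]) = 2.6
S (sum of others) = 3.6 - 2.6 = 1
min_reach = max(0, 2.6 - 1) = max(0, 1.6) = 1.6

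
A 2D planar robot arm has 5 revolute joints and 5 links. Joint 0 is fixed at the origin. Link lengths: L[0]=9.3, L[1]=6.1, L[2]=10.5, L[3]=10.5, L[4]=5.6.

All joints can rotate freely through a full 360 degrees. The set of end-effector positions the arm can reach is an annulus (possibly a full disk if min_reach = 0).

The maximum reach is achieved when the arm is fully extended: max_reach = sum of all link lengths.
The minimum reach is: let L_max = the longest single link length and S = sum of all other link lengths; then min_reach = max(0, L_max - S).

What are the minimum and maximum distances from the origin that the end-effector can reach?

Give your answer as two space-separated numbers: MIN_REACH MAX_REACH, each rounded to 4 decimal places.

Answer: 0.0000 42.0000

Derivation:
Link lengths: [9.3, 6.1, 10.5, 10.5, 5.6]
max_reach = 9.3 + 6.1 + 10.5 + 10.5 + 5.6 = 42
L_max = max([9.3, 6.1, 10.5, 10.5, 5.6]) = 10.5
S (sum of others) = 42 - 10.5 = 31.5
min_reach = max(0, 10.5 - 31.5) = max(0, -21) = 0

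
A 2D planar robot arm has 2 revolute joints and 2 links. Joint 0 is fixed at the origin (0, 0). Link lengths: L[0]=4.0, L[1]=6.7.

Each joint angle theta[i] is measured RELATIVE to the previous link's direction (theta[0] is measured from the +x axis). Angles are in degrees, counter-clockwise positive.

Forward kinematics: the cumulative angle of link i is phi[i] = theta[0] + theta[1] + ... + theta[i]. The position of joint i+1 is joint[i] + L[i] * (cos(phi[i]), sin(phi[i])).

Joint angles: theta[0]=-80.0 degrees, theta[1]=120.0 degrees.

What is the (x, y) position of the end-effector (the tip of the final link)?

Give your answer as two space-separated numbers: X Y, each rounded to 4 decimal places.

joint[0] = (0.0000, 0.0000)  (base)
link 0: phi[0] = -80 = -80 deg
  cos(-80 deg) = 0.1736, sin(-80 deg) = -0.9848
  joint[1] = (0.0000, 0.0000) + 4 * (0.1736, -0.9848) = (0.0000 + 0.6946, 0.0000 + -3.9392) = (0.6946, -3.9392)
link 1: phi[1] = -80 + 120 = 40 deg
  cos(40 deg) = 0.7660, sin(40 deg) = 0.6428
  joint[2] = (0.6946, -3.9392) + 6.7 * (0.7660, 0.6428) = (0.6946 + 5.1325, -3.9392 + 4.3067) = (5.8271, 0.3674)
End effector: (5.8271, 0.3674)

Answer: 5.8271 0.3674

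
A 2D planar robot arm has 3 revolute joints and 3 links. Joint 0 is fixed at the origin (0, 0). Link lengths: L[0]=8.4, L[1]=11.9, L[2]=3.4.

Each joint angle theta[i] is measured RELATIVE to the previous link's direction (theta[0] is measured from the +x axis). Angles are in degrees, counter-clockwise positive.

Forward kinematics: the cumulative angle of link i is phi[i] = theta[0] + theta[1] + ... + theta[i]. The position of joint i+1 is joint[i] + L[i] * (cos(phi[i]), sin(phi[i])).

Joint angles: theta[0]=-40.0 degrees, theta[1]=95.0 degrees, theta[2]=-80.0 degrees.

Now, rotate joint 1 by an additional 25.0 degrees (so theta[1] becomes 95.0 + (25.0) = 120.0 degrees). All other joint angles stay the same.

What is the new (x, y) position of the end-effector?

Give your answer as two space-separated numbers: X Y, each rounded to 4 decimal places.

joint[0] = (0.0000, 0.0000)  (base)
link 0: phi[0] = -40 = -40 deg
  cos(-40 deg) = 0.7660, sin(-40 deg) = -0.6428
  joint[1] = (0.0000, 0.0000) + 8.4 * (0.7660, -0.6428) = (0.0000 + 6.4348, 0.0000 + -5.3994) = (6.4348, -5.3994)
link 1: phi[1] = -40 + 120 = 80 deg
  cos(80 deg) = 0.1736, sin(80 deg) = 0.9848
  joint[2] = (6.4348, -5.3994) + 11.9 * (0.1736, 0.9848) = (6.4348 + 2.0664, -5.3994 + 11.7192) = (8.5012, 6.3198)
link 2: phi[2] = -40 + 120 + -80 = 0 deg
  cos(0 deg) = 1.0000, sin(0 deg) = 0.0000
  joint[3] = (8.5012, 6.3198) + 3.4 * (1.0000, 0.0000) = (8.5012 + 3.4000, 6.3198 + 0.0000) = (11.9012, 6.3198)
End effector: (11.9012, 6.3198)

Answer: 11.9012 6.3198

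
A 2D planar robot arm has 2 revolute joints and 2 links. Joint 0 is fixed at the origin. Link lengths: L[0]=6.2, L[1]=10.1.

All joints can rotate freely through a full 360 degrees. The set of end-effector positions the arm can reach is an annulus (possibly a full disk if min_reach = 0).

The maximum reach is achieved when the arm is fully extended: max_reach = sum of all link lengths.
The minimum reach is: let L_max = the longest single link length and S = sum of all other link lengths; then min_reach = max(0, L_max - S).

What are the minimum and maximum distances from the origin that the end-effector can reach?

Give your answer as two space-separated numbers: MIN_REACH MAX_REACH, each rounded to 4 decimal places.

Link lengths: [6.2, 10.1]
max_reach = 6.2 + 10.1 = 16.3
L_max = max([6.2, 10.1]) = 10.1
S (sum of others) = 16.3 - 10.1 = 6.2
min_reach = max(0, 10.1 - 6.2) = max(0, 3.9) = 3.9

Answer: 3.9000 16.3000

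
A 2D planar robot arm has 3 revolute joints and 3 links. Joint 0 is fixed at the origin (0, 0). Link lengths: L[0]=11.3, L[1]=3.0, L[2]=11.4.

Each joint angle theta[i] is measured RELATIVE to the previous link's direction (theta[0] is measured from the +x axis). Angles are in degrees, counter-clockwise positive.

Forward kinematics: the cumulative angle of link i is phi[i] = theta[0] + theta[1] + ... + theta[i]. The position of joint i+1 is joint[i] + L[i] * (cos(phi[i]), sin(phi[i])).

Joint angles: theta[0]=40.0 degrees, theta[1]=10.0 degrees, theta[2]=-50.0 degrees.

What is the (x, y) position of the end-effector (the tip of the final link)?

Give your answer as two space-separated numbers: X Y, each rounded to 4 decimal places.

joint[0] = (0.0000, 0.0000)  (base)
link 0: phi[0] = 40 = 40 deg
  cos(40 deg) = 0.7660, sin(40 deg) = 0.6428
  joint[1] = (0.0000, 0.0000) + 11.3 * (0.7660, 0.6428) = (0.0000 + 8.6563, 0.0000 + 7.2635) = (8.6563, 7.2635)
link 1: phi[1] = 40 + 10 = 50 deg
  cos(50 deg) = 0.6428, sin(50 deg) = 0.7660
  joint[2] = (8.6563, 7.2635) + 3 * (0.6428, 0.7660) = (8.6563 + 1.9284, 7.2635 + 2.2981) = (10.5847, 9.5616)
link 2: phi[2] = 40 + 10 + -50 = 0 deg
  cos(0 deg) = 1.0000, sin(0 deg) = 0.0000
  joint[3] = (10.5847, 9.5616) + 11.4 * (1.0000, 0.0000) = (10.5847 + 11.4000, 9.5616 + 0.0000) = (21.9847, 9.5616)
End effector: (21.9847, 9.5616)

Answer: 21.9847 9.5616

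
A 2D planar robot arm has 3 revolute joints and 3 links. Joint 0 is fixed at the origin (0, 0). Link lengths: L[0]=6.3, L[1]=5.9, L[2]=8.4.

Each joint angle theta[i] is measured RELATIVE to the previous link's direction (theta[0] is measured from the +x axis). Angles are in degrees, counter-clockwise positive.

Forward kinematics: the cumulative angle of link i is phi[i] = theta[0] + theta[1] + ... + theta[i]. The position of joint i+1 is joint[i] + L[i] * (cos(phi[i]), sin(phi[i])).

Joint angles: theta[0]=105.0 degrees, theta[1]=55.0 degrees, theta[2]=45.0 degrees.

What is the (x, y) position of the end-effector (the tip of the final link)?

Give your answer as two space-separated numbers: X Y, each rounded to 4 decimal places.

Answer: -14.7877 4.5533

Derivation:
joint[0] = (0.0000, 0.0000)  (base)
link 0: phi[0] = 105 = 105 deg
  cos(105 deg) = -0.2588, sin(105 deg) = 0.9659
  joint[1] = (0.0000, 0.0000) + 6.3 * (-0.2588, 0.9659) = (0.0000 + -1.6306, 0.0000 + 6.0853) = (-1.6306, 6.0853)
link 1: phi[1] = 105 + 55 = 160 deg
  cos(160 deg) = -0.9397, sin(160 deg) = 0.3420
  joint[2] = (-1.6306, 6.0853) + 5.9 * (-0.9397, 0.3420) = (-1.6306 + -5.5442, 6.0853 + 2.0179) = (-7.1747, 8.1033)
link 2: phi[2] = 105 + 55 + 45 = 205 deg
  cos(205 deg) = -0.9063, sin(205 deg) = -0.4226
  joint[3] = (-7.1747, 8.1033) + 8.4 * (-0.9063, -0.4226) = (-7.1747 + -7.6130, 8.1033 + -3.5500) = (-14.7877, 4.5533)
End effector: (-14.7877, 4.5533)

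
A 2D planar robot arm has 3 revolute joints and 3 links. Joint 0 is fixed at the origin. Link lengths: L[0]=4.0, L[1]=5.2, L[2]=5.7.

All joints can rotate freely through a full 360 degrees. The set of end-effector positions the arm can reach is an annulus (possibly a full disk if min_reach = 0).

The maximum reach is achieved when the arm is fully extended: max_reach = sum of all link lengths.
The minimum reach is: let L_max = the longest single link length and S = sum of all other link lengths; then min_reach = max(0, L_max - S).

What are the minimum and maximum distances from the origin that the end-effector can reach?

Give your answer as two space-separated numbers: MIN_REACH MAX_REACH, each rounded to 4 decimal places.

Answer: 0.0000 14.9000

Derivation:
Link lengths: [4.0, 5.2, 5.7]
max_reach = 4 + 5.2 + 5.7 = 14.9
L_max = max([4.0, 5.2, 5.7]) = 5.7
S (sum of others) = 14.9 - 5.7 = 9.2
min_reach = max(0, 5.7 - 9.2) = max(0, -3.5) = 0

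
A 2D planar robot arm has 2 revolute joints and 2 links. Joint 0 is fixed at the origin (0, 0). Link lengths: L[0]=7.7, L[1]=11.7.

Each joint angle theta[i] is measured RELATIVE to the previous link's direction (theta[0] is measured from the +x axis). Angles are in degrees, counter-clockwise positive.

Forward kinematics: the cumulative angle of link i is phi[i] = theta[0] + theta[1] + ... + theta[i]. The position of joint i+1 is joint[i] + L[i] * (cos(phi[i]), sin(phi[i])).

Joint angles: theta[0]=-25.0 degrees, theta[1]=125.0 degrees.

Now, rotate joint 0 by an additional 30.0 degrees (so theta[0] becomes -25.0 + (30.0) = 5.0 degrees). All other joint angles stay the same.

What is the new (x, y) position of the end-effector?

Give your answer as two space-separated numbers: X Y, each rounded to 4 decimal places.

Answer: 0.1501 9.6338

Derivation:
joint[0] = (0.0000, 0.0000)  (base)
link 0: phi[0] = 5 = 5 deg
  cos(5 deg) = 0.9962, sin(5 deg) = 0.0872
  joint[1] = (0.0000, 0.0000) + 7.7 * (0.9962, 0.0872) = (0.0000 + 7.6707, 0.0000 + 0.6711) = (7.6707, 0.6711)
link 1: phi[1] = 5 + 125 = 130 deg
  cos(130 deg) = -0.6428, sin(130 deg) = 0.7660
  joint[2] = (7.6707, 0.6711) + 11.7 * (-0.6428, 0.7660) = (7.6707 + -7.5206, 0.6711 + 8.9627) = (0.1501, 9.6338)
End effector: (0.1501, 9.6338)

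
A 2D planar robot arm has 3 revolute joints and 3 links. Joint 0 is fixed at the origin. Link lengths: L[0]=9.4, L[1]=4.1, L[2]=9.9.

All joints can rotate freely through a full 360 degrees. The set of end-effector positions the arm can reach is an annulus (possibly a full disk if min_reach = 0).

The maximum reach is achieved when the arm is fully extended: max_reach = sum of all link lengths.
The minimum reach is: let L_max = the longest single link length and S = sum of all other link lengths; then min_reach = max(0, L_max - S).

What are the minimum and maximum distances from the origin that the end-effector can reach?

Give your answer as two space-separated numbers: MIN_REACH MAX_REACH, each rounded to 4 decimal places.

Link lengths: [9.4, 4.1, 9.9]
max_reach = 9.4 + 4.1 + 9.9 = 23.4
L_max = max([9.4, 4.1, 9.9]) = 9.9
S (sum of others) = 23.4 - 9.9 = 13.5
min_reach = max(0, 9.9 - 13.5) = max(0, -3.6) = 0

Answer: 0.0000 23.4000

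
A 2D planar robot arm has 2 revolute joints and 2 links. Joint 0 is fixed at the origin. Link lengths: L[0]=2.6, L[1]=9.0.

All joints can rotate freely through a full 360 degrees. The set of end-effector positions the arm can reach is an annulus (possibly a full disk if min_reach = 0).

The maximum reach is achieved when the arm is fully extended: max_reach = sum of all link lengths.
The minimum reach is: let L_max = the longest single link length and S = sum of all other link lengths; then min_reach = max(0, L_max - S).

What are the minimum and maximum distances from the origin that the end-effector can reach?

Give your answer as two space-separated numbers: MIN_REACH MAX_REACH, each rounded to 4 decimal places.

Answer: 6.4000 11.6000

Derivation:
Link lengths: [2.6, 9.0]
max_reach = 2.6 + 9 = 11.6
L_max = max([2.6, 9.0]) = 9
S (sum of others) = 11.6 - 9 = 2.6
min_reach = max(0, 9 - 2.6) = max(0, 6.4) = 6.4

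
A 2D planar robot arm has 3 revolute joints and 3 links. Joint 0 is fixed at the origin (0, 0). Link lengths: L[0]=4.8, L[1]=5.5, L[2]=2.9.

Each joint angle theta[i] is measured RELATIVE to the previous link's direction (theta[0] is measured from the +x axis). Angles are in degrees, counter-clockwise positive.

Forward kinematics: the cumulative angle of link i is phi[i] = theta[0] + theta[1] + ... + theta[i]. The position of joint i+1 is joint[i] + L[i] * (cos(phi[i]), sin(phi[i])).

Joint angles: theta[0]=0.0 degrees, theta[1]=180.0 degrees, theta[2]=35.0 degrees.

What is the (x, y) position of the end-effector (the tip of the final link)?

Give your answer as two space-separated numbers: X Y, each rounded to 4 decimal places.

Answer: -3.0755 -1.6634

Derivation:
joint[0] = (0.0000, 0.0000)  (base)
link 0: phi[0] = 0 = 0 deg
  cos(0 deg) = 1.0000, sin(0 deg) = 0.0000
  joint[1] = (0.0000, 0.0000) + 4.8 * (1.0000, 0.0000) = (0.0000 + 4.8000, 0.0000 + 0.0000) = (4.8000, 0.0000)
link 1: phi[1] = 0 + 180 = 180 deg
  cos(180 deg) = -1.0000, sin(180 deg) = 0.0000
  joint[2] = (4.8000, 0.0000) + 5.5 * (-1.0000, 0.0000) = (4.8000 + -5.5000, 0.0000 + 0.0000) = (-0.7000, 0.0000)
link 2: phi[2] = 0 + 180 + 35 = 215 deg
  cos(215 deg) = -0.8192, sin(215 deg) = -0.5736
  joint[3] = (-0.7000, 0.0000) + 2.9 * (-0.8192, -0.5736) = (-0.7000 + -2.3755, 0.0000 + -1.6634) = (-3.0755, -1.6634)
End effector: (-3.0755, -1.6634)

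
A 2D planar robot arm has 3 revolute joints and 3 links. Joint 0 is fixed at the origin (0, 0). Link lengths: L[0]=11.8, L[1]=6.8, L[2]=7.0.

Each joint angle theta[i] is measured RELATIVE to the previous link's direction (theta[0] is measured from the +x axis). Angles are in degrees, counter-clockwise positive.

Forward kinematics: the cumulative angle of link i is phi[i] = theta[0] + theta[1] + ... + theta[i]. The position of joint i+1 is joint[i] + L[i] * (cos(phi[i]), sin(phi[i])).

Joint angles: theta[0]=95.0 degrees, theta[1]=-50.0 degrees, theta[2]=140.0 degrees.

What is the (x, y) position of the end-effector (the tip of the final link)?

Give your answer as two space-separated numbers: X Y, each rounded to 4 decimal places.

joint[0] = (0.0000, 0.0000)  (base)
link 0: phi[0] = 95 = 95 deg
  cos(95 deg) = -0.0872, sin(95 deg) = 0.9962
  joint[1] = (0.0000, 0.0000) + 11.8 * (-0.0872, 0.9962) = (0.0000 + -1.0284, 0.0000 + 11.7551) = (-1.0284, 11.7551)
link 1: phi[1] = 95 + -50 = 45 deg
  cos(45 deg) = 0.7071, sin(45 deg) = 0.7071
  joint[2] = (-1.0284, 11.7551) + 6.8 * (0.7071, 0.7071) = (-1.0284 + 4.8083, 11.7551 + 4.8083) = (3.7799, 16.5634)
link 2: phi[2] = 95 + -50 + 140 = 185 deg
  cos(185 deg) = -0.9962, sin(185 deg) = -0.0872
  joint[3] = (3.7799, 16.5634) + 7 * (-0.9962, -0.0872) = (3.7799 + -6.9734, 16.5634 + -0.6101) = (-3.1935, 15.9533)
End effector: (-3.1935, 15.9533)

Answer: -3.1935 15.9533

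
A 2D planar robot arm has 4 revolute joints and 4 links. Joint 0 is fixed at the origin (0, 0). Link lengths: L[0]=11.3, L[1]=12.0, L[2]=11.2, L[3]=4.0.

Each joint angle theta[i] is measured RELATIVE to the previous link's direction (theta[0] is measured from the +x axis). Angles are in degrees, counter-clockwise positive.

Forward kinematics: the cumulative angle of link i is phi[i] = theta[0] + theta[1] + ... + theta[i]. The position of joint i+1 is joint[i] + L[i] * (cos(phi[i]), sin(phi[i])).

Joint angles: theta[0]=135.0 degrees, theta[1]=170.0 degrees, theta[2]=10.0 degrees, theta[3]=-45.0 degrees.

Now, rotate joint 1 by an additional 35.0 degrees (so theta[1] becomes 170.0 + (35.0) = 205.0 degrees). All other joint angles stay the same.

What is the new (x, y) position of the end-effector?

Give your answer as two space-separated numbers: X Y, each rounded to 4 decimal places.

joint[0] = (0.0000, 0.0000)  (base)
link 0: phi[0] = 135 = 135 deg
  cos(135 deg) = -0.7071, sin(135 deg) = 0.7071
  joint[1] = (0.0000, 0.0000) + 11.3 * (-0.7071, 0.7071) = (0.0000 + -7.9903, 0.0000 + 7.9903) = (-7.9903, 7.9903)
link 1: phi[1] = 135 + 205 = 340 deg
  cos(340 deg) = 0.9397, sin(340 deg) = -0.3420
  joint[2] = (-7.9903, 7.9903) + 12 * (0.9397, -0.3420) = (-7.9903 + 11.2763, 7.9903 + -4.1042) = (3.2860, 3.8861)
link 2: phi[2] = 135 + 205 + 10 = 350 deg
  cos(350 deg) = 0.9848, sin(350 deg) = -0.1736
  joint[3] = (3.2860, 3.8861) + 11.2 * (0.9848, -0.1736) = (3.2860 + 11.0298, 3.8861 + -1.9449) = (14.3159, 1.9412)
link 3: phi[3] = 135 + 205 + 10 + -45 = 305 deg
  cos(305 deg) = 0.5736, sin(305 deg) = -0.8192
  joint[4] = (14.3159, 1.9412) + 4 * (0.5736, -0.8192) = (14.3159 + 2.2943, 1.9412 + -3.2766) = (16.6102, -1.3354)
End effector: (16.6102, -1.3354)

Answer: 16.6102 -1.3354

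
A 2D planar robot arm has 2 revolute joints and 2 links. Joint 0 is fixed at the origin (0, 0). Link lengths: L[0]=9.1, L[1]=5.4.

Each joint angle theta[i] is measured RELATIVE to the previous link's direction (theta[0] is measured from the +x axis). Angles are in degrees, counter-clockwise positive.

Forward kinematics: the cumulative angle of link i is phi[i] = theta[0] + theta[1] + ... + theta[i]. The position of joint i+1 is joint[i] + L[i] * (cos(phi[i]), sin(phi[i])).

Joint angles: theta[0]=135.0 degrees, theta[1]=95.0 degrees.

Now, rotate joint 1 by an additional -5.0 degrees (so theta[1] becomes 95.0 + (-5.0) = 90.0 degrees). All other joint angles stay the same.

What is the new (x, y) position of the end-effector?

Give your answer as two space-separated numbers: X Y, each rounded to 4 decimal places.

joint[0] = (0.0000, 0.0000)  (base)
link 0: phi[0] = 135 = 135 deg
  cos(135 deg) = -0.7071, sin(135 deg) = 0.7071
  joint[1] = (0.0000, 0.0000) + 9.1 * (-0.7071, 0.7071) = (0.0000 + -6.4347, 0.0000 + 6.4347) = (-6.4347, 6.4347)
link 1: phi[1] = 135 + 90 = 225 deg
  cos(225 deg) = -0.7071, sin(225 deg) = -0.7071
  joint[2] = (-6.4347, 6.4347) + 5.4 * (-0.7071, -0.7071) = (-6.4347 + -3.8184, 6.4347 + -3.8184) = (-10.2530, 2.6163)
End effector: (-10.2530, 2.6163)

Answer: -10.2530 2.6163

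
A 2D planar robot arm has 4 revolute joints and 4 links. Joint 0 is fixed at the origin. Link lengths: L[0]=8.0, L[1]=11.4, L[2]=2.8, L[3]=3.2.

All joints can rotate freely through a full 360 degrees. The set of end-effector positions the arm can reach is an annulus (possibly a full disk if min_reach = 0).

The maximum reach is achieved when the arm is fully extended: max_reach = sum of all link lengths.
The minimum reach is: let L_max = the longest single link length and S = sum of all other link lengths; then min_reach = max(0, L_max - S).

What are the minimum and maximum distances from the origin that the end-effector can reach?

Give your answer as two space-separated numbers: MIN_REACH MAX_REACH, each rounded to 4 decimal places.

Answer: 0.0000 25.4000

Derivation:
Link lengths: [8.0, 11.4, 2.8, 3.2]
max_reach = 8 + 11.4 + 2.8 + 3.2 = 25.4
L_max = max([8.0, 11.4, 2.8, 3.2]) = 11.4
S (sum of others) = 25.4 - 11.4 = 14
min_reach = max(0, 11.4 - 14) = max(0, -2.6) = 0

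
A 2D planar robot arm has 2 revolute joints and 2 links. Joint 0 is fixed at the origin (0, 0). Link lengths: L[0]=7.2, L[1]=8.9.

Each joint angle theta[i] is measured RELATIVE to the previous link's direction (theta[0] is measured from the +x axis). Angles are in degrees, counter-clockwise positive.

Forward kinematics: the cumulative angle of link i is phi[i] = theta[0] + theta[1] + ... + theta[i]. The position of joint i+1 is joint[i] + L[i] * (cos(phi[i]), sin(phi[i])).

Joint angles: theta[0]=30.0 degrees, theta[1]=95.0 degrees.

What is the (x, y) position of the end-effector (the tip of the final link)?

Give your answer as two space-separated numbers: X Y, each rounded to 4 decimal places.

joint[0] = (0.0000, 0.0000)  (base)
link 0: phi[0] = 30 = 30 deg
  cos(30 deg) = 0.8660, sin(30 deg) = 0.5000
  joint[1] = (0.0000, 0.0000) + 7.2 * (0.8660, 0.5000) = (0.0000 + 6.2354, 0.0000 + 3.6000) = (6.2354, 3.6000)
link 1: phi[1] = 30 + 95 = 125 deg
  cos(125 deg) = -0.5736, sin(125 deg) = 0.8192
  joint[2] = (6.2354, 3.6000) + 8.9 * (-0.5736, 0.8192) = (6.2354 + -5.1048, 3.6000 + 7.2905) = (1.1306, 10.8905)
End effector: (1.1306, 10.8905)

Answer: 1.1306 10.8905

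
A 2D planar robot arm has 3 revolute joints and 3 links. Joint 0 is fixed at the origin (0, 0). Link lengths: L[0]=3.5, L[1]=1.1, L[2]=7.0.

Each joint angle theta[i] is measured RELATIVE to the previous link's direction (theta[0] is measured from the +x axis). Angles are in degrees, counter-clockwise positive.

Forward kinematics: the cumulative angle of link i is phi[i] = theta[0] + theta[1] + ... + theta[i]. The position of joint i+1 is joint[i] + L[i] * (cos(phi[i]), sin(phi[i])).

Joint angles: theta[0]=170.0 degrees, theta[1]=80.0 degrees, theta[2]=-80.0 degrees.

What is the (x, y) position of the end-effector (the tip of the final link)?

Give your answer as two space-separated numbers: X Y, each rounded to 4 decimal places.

joint[0] = (0.0000, 0.0000)  (base)
link 0: phi[0] = 170 = 170 deg
  cos(170 deg) = -0.9848, sin(170 deg) = 0.1736
  joint[1] = (0.0000, 0.0000) + 3.5 * (-0.9848, 0.1736) = (0.0000 + -3.4468, 0.0000 + 0.6078) = (-3.4468, 0.6078)
link 1: phi[1] = 170 + 80 = 250 deg
  cos(250 deg) = -0.3420, sin(250 deg) = -0.9397
  joint[2] = (-3.4468, 0.6078) + 1.1 * (-0.3420, -0.9397) = (-3.4468 + -0.3762, 0.6078 + -1.0337) = (-3.8230, -0.4259)
link 2: phi[2] = 170 + 80 + -80 = 170 deg
  cos(170 deg) = -0.9848, sin(170 deg) = 0.1736
  joint[3] = (-3.8230, -0.4259) + 7 * (-0.9848, 0.1736) = (-3.8230 + -6.8937, -0.4259 + 1.2155) = (-10.7167, 0.7896)
End effector: (-10.7167, 0.7896)

Answer: -10.7167 0.7896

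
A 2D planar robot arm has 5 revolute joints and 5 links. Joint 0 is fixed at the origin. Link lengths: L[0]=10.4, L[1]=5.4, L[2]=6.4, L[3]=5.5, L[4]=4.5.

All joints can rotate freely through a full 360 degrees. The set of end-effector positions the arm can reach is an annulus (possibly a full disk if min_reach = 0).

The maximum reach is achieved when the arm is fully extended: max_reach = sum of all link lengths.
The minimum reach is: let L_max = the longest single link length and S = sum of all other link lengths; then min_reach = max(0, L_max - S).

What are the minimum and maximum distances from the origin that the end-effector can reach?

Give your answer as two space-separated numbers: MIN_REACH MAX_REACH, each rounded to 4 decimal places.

Answer: 0.0000 32.2000

Derivation:
Link lengths: [10.4, 5.4, 6.4, 5.5, 4.5]
max_reach = 10.4 + 5.4 + 6.4 + 5.5 + 4.5 = 32.2
L_max = max([10.4, 5.4, 6.4, 5.5, 4.5]) = 10.4
S (sum of others) = 32.2 - 10.4 = 21.8
min_reach = max(0, 10.4 - 21.8) = max(0, -11.4) = 0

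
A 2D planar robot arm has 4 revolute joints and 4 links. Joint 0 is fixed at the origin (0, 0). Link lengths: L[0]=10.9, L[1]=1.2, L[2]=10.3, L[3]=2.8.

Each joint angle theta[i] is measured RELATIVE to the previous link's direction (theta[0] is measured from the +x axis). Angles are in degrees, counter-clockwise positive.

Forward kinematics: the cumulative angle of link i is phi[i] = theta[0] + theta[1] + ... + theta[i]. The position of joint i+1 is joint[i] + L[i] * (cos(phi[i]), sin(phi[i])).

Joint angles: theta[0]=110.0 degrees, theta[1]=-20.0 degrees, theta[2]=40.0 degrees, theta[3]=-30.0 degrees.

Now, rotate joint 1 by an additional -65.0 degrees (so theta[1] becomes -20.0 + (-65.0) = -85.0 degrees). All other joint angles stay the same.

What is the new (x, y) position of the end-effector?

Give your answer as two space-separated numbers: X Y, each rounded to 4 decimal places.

Answer: 4.0061 21.6908

Derivation:
joint[0] = (0.0000, 0.0000)  (base)
link 0: phi[0] = 110 = 110 deg
  cos(110 deg) = -0.3420, sin(110 deg) = 0.9397
  joint[1] = (0.0000, 0.0000) + 10.9 * (-0.3420, 0.9397) = (0.0000 + -3.7280, 0.0000 + 10.2426) = (-3.7280, 10.2426)
link 1: phi[1] = 110 + -85 = 25 deg
  cos(25 deg) = 0.9063, sin(25 deg) = 0.4226
  joint[2] = (-3.7280, 10.2426) + 1.2 * (0.9063, 0.4226) = (-3.7280 + 1.0876, 10.2426 + 0.5071) = (-2.6405, 10.7498)
link 2: phi[2] = 110 + -85 + 40 = 65 deg
  cos(65 deg) = 0.4226, sin(65 deg) = 0.9063
  joint[3] = (-2.6405, 10.7498) + 10.3 * (0.4226, 0.9063) = (-2.6405 + 4.3530, 10.7498 + 9.3350) = (1.7125, 20.0848)
link 3: phi[3] = 110 + -85 + 40 + -30 = 35 deg
  cos(35 deg) = 0.8192, sin(35 deg) = 0.5736
  joint[4] = (1.7125, 20.0848) + 2.8 * (0.8192, 0.5736) = (1.7125 + 2.2936, 20.0848 + 1.6060) = (4.0061, 21.6908)
End effector: (4.0061, 21.6908)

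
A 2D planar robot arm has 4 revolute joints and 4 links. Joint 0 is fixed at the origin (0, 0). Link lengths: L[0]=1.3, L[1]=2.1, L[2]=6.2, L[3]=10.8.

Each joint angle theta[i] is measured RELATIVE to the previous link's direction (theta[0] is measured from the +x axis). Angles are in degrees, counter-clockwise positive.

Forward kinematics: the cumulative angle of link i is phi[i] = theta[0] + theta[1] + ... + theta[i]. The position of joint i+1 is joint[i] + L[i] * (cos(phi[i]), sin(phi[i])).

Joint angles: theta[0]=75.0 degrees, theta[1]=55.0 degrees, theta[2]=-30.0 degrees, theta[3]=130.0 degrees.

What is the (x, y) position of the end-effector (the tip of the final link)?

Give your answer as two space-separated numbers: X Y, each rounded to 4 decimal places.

Answer: -9.0321 0.6969

Derivation:
joint[0] = (0.0000, 0.0000)  (base)
link 0: phi[0] = 75 = 75 deg
  cos(75 deg) = 0.2588, sin(75 deg) = 0.9659
  joint[1] = (0.0000, 0.0000) + 1.3 * (0.2588, 0.9659) = (0.0000 + 0.3365, 0.0000 + 1.2557) = (0.3365, 1.2557)
link 1: phi[1] = 75 + 55 = 130 deg
  cos(130 deg) = -0.6428, sin(130 deg) = 0.7660
  joint[2] = (0.3365, 1.2557) + 2.1 * (-0.6428, 0.7660) = (0.3365 + -1.3499, 1.2557 + 1.6087) = (-1.0134, 2.8644)
link 2: phi[2] = 75 + 55 + -30 = 100 deg
  cos(100 deg) = -0.1736, sin(100 deg) = 0.9848
  joint[3] = (-1.0134, 2.8644) + 6.2 * (-0.1736, 0.9848) = (-1.0134 + -1.0766, 2.8644 + 6.1058) = (-2.0900, 8.9702)
link 3: phi[3] = 75 + 55 + -30 + 130 = 230 deg
  cos(230 deg) = -0.6428, sin(230 deg) = -0.7660
  joint[4] = (-2.0900, 8.9702) + 10.8 * (-0.6428, -0.7660) = (-2.0900 + -6.9421, 8.9702 + -8.2733) = (-9.0321, 0.6969)
End effector: (-9.0321, 0.6969)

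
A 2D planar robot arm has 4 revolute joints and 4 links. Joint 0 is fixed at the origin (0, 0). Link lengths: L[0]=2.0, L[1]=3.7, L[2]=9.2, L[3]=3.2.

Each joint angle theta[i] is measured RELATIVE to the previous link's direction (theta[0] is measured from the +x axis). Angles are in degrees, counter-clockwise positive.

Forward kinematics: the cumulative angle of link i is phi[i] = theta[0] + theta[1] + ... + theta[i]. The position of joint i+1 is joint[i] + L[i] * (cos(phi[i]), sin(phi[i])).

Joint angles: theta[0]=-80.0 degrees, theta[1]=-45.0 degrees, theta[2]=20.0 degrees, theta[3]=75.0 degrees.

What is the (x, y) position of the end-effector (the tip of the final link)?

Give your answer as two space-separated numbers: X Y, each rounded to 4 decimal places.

joint[0] = (0.0000, 0.0000)  (base)
link 0: phi[0] = -80 = -80 deg
  cos(-80 deg) = 0.1736, sin(-80 deg) = -0.9848
  joint[1] = (0.0000, 0.0000) + 2 * (0.1736, -0.9848) = (0.0000 + 0.3473, 0.0000 + -1.9696) = (0.3473, -1.9696)
link 1: phi[1] = -80 + -45 = -125 deg
  cos(-125 deg) = -0.5736, sin(-125 deg) = -0.8192
  joint[2] = (0.3473, -1.9696) + 3.7 * (-0.5736, -0.8192) = (0.3473 + -2.1222, -1.9696 + -3.0309) = (-1.7749, -5.0005)
link 2: phi[2] = -80 + -45 + 20 = -105 deg
  cos(-105 deg) = -0.2588, sin(-105 deg) = -0.9659
  joint[3] = (-1.7749, -5.0005) + 9.2 * (-0.2588, -0.9659) = (-1.7749 + -2.3811, -5.0005 + -8.8865) = (-4.1561, -13.8870)
link 3: phi[3] = -80 + -45 + 20 + 75 = -30 deg
  cos(-30 deg) = 0.8660, sin(-30 deg) = -0.5000
  joint[4] = (-4.1561, -13.8870) + 3.2 * (0.8660, -0.5000) = (-4.1561 + 2.7713, -13.8870 + -1.6000) = (-1.3848, -15.4870)
End effector: (-1.3848, -15.4870)

Answer: -1.3848 -15.4870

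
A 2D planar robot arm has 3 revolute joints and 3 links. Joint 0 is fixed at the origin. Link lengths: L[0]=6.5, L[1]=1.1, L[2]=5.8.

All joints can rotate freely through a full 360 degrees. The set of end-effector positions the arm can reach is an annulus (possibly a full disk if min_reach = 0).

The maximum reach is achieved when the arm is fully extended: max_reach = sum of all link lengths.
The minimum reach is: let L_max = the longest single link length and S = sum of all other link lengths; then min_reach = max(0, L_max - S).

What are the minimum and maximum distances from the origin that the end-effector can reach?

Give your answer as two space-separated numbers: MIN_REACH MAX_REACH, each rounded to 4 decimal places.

Answer: 0.0000 13.4000

Derivation:
Link lengths: [6.5, 1.1, 5.8]
max_reach = 6.5 + 1.1 + 5.8 = 13.4
L_max = max([6.5, 1.1, 5.8]) = 6.5
S (sum of others) = 13.4 - 6.5 = 6.9
min_reach = max(0, 6.5 - 6.9) = max(0, -0.4) = 0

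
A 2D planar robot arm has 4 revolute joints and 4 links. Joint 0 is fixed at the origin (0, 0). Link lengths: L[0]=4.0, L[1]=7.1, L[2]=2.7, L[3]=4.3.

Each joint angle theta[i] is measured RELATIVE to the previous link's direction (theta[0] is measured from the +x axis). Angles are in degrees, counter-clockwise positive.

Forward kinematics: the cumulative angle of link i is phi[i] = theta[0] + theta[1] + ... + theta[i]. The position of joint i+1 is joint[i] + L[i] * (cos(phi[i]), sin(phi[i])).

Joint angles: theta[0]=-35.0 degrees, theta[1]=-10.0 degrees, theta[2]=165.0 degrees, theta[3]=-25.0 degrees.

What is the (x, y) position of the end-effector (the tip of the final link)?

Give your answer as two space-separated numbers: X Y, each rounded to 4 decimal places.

joint[0] = (0.0000, 0.0000)  (base)
link 0: phi[0] = -35 = -35 deg
  cos(-35 deg) = 0.8192, sin(-35 deg) = -0.5736
  joint[1] = (0.0000, 0.0000) + 4 * (0.8192, -0.5736) = (0.0000 + 3.2766, 0.0000 + -2.2943) = (3.2766, -2.2943)
link 1: phi[1] = -35 + -10 = -45 deg
  cos(-45 deg) = 0.7071, sin(-45 deg) = -0.7071
  joint[2] = (3.2766, -2.2943) + 7.1 * (0.7071, -0.7071) = (3.2766 + 5.0205, -2.2943 + -5.0205) = (8.2971, -7.3148)
link 2: phi[2] = -35 + -10 + 165 = 120 deg
  cos(120 deg) = -0.5000, sin(120 deg) = 0.8660
  joint[3] = (8.2971, -7.3148) + 2.7 * (-0.5000, 0.8660) = (8.2971 + -1.3500, -7.3148 + 2.3383) = (6.9471, -4.9765)
link 3: phi[3] = -35 + -10 + 165 + -25 = 95 deg
  cos(95 deg) = -0.0872, sin(95 deg) = 0.9962
  joint[4] = (6.9471, -4.9765) + 4.3 * (-0.0872, 0.9962) = (6.9471 + -0.3748, -4.9765 + 4.2836) = (6.5723, -0.6929)
End effector: (6.5723, -0.6929)

Answer: 6.5723 -0.6929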